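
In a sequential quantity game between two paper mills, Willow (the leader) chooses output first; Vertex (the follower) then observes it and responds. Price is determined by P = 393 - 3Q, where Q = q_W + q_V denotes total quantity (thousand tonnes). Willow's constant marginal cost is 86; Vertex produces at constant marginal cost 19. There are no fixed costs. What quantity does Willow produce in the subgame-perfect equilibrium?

40

The follower Vertex best-responds to any q_W: π_V = (393 - 3Q)q_V - 19q_V.
∂π_V/∂q_V = 374 - 3q_W - 6q_V = 0 gives the reaction function q_V = (374 - 3q_W)/6.
Willow substitutes q_V(q_W) into its own profit: π_W = q_W(393 - 3q_W - (374 - 3q_W)/2) - 86q_W = (206 - (3/2)q_W)q_W - 86q_W.
Maximising: ∂π_W/∂q_W = 120 - 3q_W = 0, giving q_W = 40.
Then q_V = (374 - 3·40)/6 = 127/3.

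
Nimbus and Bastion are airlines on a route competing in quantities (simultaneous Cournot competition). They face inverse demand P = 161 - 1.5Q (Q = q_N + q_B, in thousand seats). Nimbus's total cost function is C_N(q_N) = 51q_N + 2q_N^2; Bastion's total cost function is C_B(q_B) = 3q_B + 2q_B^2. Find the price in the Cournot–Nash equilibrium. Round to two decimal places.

113.71

Nimbus's profit: π_N = (161 - 1.5Q)q_N - (51q_N + 2q_N²). Setting ∂π_N/∂q_N = 0: 110 - 7q_N - (3/2)(q_B) = 0.
Bastion's first-order condition: 158 - 7q_B - (3/2)(q_N) = 0.
Best responses: q_N = (110 - (3/2)q_B)/7, q_B = (158 - (3/2)q_N)/7.
Substituting one into the other gives q_N = 11.4011 and q_B = 20.1283.
Total output Q = 536/17, so price P = 161 - (3/2)·(536/17) = 1933/17.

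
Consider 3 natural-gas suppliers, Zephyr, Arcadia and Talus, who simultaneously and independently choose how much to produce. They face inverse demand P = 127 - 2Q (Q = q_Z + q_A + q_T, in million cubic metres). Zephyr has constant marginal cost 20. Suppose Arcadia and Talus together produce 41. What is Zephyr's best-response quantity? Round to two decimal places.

With rivals' combined output fixed at 41, Zephyr's profit is π_Z = (127 - 2·41 - 2q_Z)q_Z - (20q_Z) = (45 - 2q_Z)q_Z - (20q_Z).
∂π_Z/∂q_Z = 25 - 4q_Z = 0, so q_Z = 25/4.

6.25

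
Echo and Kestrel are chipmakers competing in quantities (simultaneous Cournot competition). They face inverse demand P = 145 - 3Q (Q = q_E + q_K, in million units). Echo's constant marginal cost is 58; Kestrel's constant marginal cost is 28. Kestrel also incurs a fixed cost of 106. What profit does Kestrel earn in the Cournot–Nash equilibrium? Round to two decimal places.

694.33

Echo's profit: π_E = (145 - 3Q)q_E - (58q_E). Setting ∂π_E/∂q_E = 0: 87 - 6q_E - 3(q_K) = 0.
Kestrel's profit: π_K = (145 - 3Q)q_K - (28q_K). Setting ∂π_K/∂q_K = 0: 117 - 6q_K - 3(q_E) = 0.
Rearranging gives the reaction functions q_E = (87 - 3q_K)/6 and q_K = (117 - 3q_E)/6.
Solving the pair: q_E = 19/3, q_K = 49/3.
Price P = 145 - 3·(68/3) = 77.
Kestrel's profit: (77 - 28)·(49/3) - 106 = 694.3333.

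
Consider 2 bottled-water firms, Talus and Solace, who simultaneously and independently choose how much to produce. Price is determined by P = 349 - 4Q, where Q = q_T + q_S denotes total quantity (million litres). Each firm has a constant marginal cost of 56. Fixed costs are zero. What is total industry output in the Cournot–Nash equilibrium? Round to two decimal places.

Each firm earns π_i = (349 - 4Q)q_i - 56q_i.
Setting ∂π_i/∂q_i = 0 with rivals' quantities fixed: 293 - 8q_i - 4q_j = 0.
With identical firms every q_j equals q_i, so q_j = q_i and 293 = 12q_i, giving q_i = 293/12.
Total output Q = 293/12 + 293/12 = 293/6.

48.83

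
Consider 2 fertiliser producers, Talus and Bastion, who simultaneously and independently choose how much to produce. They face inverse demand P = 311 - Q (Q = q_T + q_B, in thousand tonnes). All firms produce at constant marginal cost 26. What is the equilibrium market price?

121

A representative firm's profit is π_i = q_i(311 - Q) - 26q_i.
First-order condition (treating rivals' output as given): 285 - 2q_i - q_j = 0.
By symmetry each firm produces the same amount; substituting q_j = q_i yields q_i = 285/3 = 95.
Total output Q = 190, so price P = 311 - 190 = 121.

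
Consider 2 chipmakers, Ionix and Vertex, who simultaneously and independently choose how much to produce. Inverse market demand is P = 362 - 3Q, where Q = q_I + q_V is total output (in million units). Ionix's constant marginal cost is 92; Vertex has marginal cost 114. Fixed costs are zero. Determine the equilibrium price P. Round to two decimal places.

Ionix's profit: π_I = (362 - 3Q)q_I - (92q_I). Setting ∂π_I/∂q_I = 0: 270 - 6q_I - 3(q_V) = 0.
Vertex's profit: π_V = (362 - 3Q)q_V - (114q_V). Setting ∂π_V/∂q_V = 0: 248 - 6q_V - 3(q_I) = 0.
Best responses: q_I = (270 - 3q_V)/6, q_V = (248 - 3q_I)/6.
Substituting one into the other gives q_I = 292/9 and q_V = 226/9.
Total output Q = 518/9, so price P = 362 - 3·(518/9) = 568/3.

189.33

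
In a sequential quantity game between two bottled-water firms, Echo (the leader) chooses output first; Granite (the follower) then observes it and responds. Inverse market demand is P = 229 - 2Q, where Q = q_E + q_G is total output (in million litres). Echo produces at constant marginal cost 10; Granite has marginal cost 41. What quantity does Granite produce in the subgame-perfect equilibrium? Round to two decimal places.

15.75

The follower Granite best-responds to any q_E: π_G = (229 - 2Q)q_G - 41q_G.
Follower FOC: 188 - 2q_E - 4q_G = 0, so q_G(q_E) = (188 - 2q_E)/4.
The leader anticipates this reaction. Substituting into P = 229 - 2Q gives P = 135 - q_E, so π_E = (135 - q_E)q_E - 10q_E.
The leader's first-order condition 125 - 2q_E = 0 yields q_E = 125/2.
Then q_G = (188 - 2·(125/2))/4 = 63/4.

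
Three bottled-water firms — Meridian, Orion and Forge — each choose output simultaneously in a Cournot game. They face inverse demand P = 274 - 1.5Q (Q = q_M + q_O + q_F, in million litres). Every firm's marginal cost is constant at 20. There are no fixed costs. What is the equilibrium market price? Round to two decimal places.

83.50

A representative firm's profit is π_i = q_i(274 - 1.5Q) - 20q_i.
First-order condition (treating rivals' output as given): 254 - 3q_i - (3/2)·Σ_{j≠i} q_j = 0.
By symmetry each firm produces the same amount; substituting Σ_{j≠i} q_j = 2q_i yields q_i = 254/6 = 127/3.
Total output Q = 127, so price P = 274 - (3/2)·127 = 167/2.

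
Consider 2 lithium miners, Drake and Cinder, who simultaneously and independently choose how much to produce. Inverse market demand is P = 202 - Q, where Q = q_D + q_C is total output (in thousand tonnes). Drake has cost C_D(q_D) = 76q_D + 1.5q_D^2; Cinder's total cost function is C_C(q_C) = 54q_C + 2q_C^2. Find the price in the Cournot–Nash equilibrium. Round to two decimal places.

Drake's profit: π_D = (202 - Q)q_D - (76q_D + (3/2)q_D²). Setting ∂π_D/∂q_D = 0: 126 - 5q_D - (q_C) = 0.
Cinder's first-order condition: 148 - 6q_C - (q_D) = 0.
So q_D = (126 - q_C)/5 and q_C = (148 - q_D)/6.
Solving the pair: q_D = 608/29, q_C = 614/29.
Total output Q = 1222/29, so price P = 202 - 1222/29 = 159.8621.

159.86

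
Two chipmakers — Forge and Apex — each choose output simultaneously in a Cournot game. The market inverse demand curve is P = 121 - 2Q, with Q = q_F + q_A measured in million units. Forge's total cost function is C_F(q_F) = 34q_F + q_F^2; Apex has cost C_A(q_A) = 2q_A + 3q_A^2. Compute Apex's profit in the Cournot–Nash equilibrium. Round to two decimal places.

Forge's profit: π_F = (121 - 2Q)q_F - (34q_F + q_F²). Setting ∂π_F/∂q_F = 0: 87 - 6q_F - 2(q_A) = 0.
Apex's first-order condition: 119 - 10q_A - 2(q_F) = 0.
Rearranging gives the reaction functions q_F = (87 - 2q_A)/6 and q_A = (119 - 2q_F)/10.
Solving the pair: q_F = 79/7, q_A = 135/14.
Price P = 121 - 2·(293/14) = 554/7.
Apex's profit: (554/7)·(135/14) - 2·(135/14) - 3(135/14)² = 464.9235.

464.92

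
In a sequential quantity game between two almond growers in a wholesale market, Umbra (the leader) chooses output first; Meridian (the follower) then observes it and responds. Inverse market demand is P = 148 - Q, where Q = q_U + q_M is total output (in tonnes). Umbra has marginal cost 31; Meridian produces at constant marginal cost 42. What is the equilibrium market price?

63

Solve by backward induction. Given q_U, the follower Meridian maximises π_M = (148 - q_U - q_M)q_M - 42q_M.
Setting the follower's marginal profit to zero, 106 - q_U - 2q_M = 0, i.e. q_M = (106 - q_U)/2.
The leader anticipates this reaction. Substituting into P = 148 - Q gives P = 95 - (1/2)q_U, so π_U = (95 - (1/2)q_U)q_U - 31q_U.
Leader FOC: 64 - q_U = 0, so q_U = 64.
Then q_M = (106 - 64)/2 = 21.
Total output Q = 85, so price P = 148 - 85 = 63.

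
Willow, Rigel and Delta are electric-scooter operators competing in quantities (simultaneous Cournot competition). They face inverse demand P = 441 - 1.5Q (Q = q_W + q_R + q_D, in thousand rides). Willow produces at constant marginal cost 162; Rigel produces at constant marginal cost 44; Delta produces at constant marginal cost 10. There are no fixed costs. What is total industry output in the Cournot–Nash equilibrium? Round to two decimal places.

184.50

Willow's profit: π_W = (441 - 1.5Q)q_W - (162q_W). Setting ∂π_W/∂q_W = 0: 279 - 3q_W - (3/2)(q_R + q_D) = 0.
Rigel's first-order condition: 397 - 3q_R - (3/2)(q_W + q_D) = 0.
Delta's first-order condition: 431 - 3q_D - (3/2)(q_W + q_R) = 0.
Adding the 3 conditions: 1107 − 3Q − 3Q = 0, i.e. Q = 369/2.
Back-substituting: q_W = (279 − 1107/4)/(3/2) = 3/2, q_R = (397 − 1107/4)/(3/2) = 481/6, q_D = (431 − 1107/4)/(3/2) = 617/6.
Total output Q = 3/2 + 481/6 + 617/6 = 369/2.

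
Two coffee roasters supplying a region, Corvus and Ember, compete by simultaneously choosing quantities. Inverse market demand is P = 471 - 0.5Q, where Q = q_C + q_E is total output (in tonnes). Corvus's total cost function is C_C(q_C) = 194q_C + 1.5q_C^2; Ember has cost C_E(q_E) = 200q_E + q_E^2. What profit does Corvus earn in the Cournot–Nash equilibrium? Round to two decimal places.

Corvus's profit: π_C = (471 - 0.5Q)q_C - (194q_C + (3/2)q_C²). Setting ∂π_C/∂q_C = 0: 277 - 4q_C - (1/2)(q_E) = 0.
Ember's first-order condition: 271 - 3q_E - (1/2)(q_C) = 0.
So q_C = (277 - (1/2)q_E)/4 and q_E = (271 - (1/2)q_C)/3.
Substituting one into the other gives q_C = 59.1915 and q_E = 80.4681.
Price P = 471 - (1/2)·139.6596 = 401.1702.
Corvus's profit: 401.1702·59.1915 - 194·59.1915 - (3/2)·59.1915² = 7007.2648.

7007.26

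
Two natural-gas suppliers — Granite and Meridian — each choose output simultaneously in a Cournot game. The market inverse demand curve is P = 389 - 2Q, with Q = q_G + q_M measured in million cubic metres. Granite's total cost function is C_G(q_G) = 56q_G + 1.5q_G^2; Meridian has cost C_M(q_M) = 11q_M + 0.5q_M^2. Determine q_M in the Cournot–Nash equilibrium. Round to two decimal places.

Granite's profit: π_G = (389 - 2Q)q_G - (56q_G + (3/2)q_G²). Setting ∂π_G/∂q_G = 0: 333 - 7q_G - 2(q_M) = 0.
Meridian's profit: π_M = (389 - 2Q)q_M - (11q_M + (1/2)q_M²). Setting ∂π_M/∂q_M = 0: 378 - 5q_M - 2(q_G) = 0.
Best responses: q_G = (333 - 2q_M)/7, q_M = (378 - 2q_G)/5.
Substituting one into the other gives q_G = 909/31 and q_M = 1980/31.

63.87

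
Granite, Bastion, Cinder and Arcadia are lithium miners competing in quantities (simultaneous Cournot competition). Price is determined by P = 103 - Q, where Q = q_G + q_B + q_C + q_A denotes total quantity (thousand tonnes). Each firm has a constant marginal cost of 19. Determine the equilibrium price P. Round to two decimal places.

Each firm earns π_i = (103 - Q)q_i - 19q_i.
First-order condition (treating rivals' output as given): 84 - 2q_i - Σ_{j≠i} q_j = 0.
By symmetry each firm produces the same amount; substituting Σ_{j≠i} q_j = 3q_i yields q_i = 84/5.
Total output Q = 336/5, so price P = 103 - 336/5 = 179/5.

35.80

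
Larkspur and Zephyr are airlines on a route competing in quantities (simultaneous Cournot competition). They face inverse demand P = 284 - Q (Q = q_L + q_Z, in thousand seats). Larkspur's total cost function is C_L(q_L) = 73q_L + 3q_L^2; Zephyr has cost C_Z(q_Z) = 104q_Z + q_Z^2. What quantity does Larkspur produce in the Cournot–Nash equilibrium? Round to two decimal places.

Larkspur's profit: π_L = (284 - Q)q_L - (73q_L + 3q_L²). Setting ∂π_L/∂q_L = 0: 211 - 8q_L - (q_Z) = 0.
Zephyr's profit: π_Z = (284 - Q)q_Z - (104q_Z + q_Z²). Setting ∂π_Z/∂q_Z = 0: 180 - 4q_Z - (q_L) = 0.
Rearranging gives the reaction functions q_L = (211 - q_Z)/8 and q_Z = (180 - q_L)/4.
Solving the pair: q_L = 664/31, q_Z = 1229/31.

21.42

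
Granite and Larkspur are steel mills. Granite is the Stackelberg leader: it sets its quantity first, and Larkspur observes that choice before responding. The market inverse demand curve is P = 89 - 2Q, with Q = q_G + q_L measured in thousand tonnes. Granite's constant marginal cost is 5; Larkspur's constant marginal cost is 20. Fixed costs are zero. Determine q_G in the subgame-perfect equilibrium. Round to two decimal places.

24.75

The follower Larkspur best-responds to any q_G: π_L = (89 - 2Q)q_L - 20q_L.
∂π_L/∂q_L = 69 - 2q_G - 4q_L = 0 gives the reaction function q_L = (69 - 2q_G)/4.
The leader anticipates this reaction. Substituting into P = 89 - 2Q gives P = 109/2 - q_G, so π_G = (109/2 - q_G)q_G - 5q_G.
Leader FOC: 99/2 - 2q_G = 0, so q_G = 99/4.
Then q_L = (69 - 2·(99/4))/4 = 39/8.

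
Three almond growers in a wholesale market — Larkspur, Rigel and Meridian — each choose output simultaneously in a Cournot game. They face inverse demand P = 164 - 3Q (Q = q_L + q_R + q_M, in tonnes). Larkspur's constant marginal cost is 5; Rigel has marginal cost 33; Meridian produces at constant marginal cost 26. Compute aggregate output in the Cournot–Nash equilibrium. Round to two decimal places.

Larkspur's profit: π_L = (164 - 3Q)q_L - (5q_L). Setting ∂π_L/∂q_L = 0: 159 - 6q_L - 3(q_R + q_M) = 0.
Rigel's first-order condition: 131 - 6q_R - 3(q_L + q_M) = 0.
Meridian's first-order condition: 138 - 6q_M - 3(q_L + q_R) = 0.
Adding the 3 first-order conditions: 428 − 12Q = 0, so Q = 107/3.
Back-substituting: q_L = (159 − 107)/3 = 52/3, q_R = (131 − 107)/3 = 8, q_M = (138 − 107)/3 = 31/3.
Total output Q = 52/3 + 8 + 31/3 = 107/3.

35.67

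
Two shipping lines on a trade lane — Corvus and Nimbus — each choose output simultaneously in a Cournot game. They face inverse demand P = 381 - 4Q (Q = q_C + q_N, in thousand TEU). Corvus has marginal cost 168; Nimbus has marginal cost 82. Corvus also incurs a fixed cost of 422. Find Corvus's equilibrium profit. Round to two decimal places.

26.03

Corvus's profit: π_C = (381 - 4Q)q_C - (168q_C). Setting ∂π_C/∂q_C = 0: 213 - 8q_C - 4(q_N) = 0.
Nimbus's first-order condition: 299 - 8q_N - 4(q_C) = 0.
Rearranging gives the reaction functions q_C = (213 - 4q_N)/8 and q_N = (299 - 4q_C)/8.
Substituting one into the other gives q_C = 127/12 and q_N = 385/12.
Price P = 381 - 4·(128/3) = 631/3.
Corvus's profit: (631/3 - 168)·(127/12) - 422 = 937/36.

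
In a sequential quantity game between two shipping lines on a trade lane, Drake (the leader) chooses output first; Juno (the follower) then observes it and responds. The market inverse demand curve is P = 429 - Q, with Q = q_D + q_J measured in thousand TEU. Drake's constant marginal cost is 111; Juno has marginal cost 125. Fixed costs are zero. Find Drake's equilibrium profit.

The follower Juno best-responds to any q_D: π_J = (429 - Q)q_J - 125q_J.
∂π_J/∂q_J = 304 - q_D - 2q_J = 0 gives the reaction function q_J = (304 - q_D)/2.
The leader anticipates this reaction. Substituting into P = 429 - Q gives P = 277 - (1/2)q_D, so π_D = (277 - (1/2)q_D)q_D - 111q_D.
Maximising: ∂π_D/∂q_D = 166 - q_D = 0, giving q_D = 166.
Then q_J = (304 - 166)/2 = 69.
Price P = 429 - 235 = 194.
Drake's profit: (194 - 111)·166 = 13778.

13778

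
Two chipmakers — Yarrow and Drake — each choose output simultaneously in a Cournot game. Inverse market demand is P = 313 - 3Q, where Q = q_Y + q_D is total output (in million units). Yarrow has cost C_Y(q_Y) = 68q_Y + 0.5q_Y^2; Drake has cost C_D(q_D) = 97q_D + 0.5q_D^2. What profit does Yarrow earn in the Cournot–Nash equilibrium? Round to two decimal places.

Yarrow's profit: π_Y = (313 - 3Q)q_Y - (68q_Y + (1/2)q_Y²). Setting ∂π_Y/∂q_Y = 0: 245 - 7q_Y - 3(q_D) = 0.
Drake's profit: π_D = (313 - 3Q)q_D - (97q_D + (1/2)q_D²). Setting ∂π_D/∂q_D = 0: 216 - 7q_D - 3(q_Y) = 0.
Best responses: q_Y = (245 - 3q_D)/7, q_D = (216 - 3q_Y)/7.
Solving the pair: q_Y = 1067/40, q_D = 777/40.
Price P = 313 - 3·(461/10) = 1747/10.
Yarrow's profit: (1747/10)·(1067/40) - 68·(1067/40) - (1/2)(1067/40)² = 2490.4447.

2490.44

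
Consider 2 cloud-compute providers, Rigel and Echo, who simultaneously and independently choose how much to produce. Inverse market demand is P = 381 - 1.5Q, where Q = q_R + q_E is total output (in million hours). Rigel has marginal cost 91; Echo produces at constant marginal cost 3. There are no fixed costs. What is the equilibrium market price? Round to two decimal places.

Rigel's profit: π_R = (381 - 1.5Q)q_R - (91q_R). Setting ∂π_R/∂q_R = 0: 290 - 3q_R - (3/2)(q_E) = 0.
Echo's first-order condition: 378 - 3q_E - (3/2)(q_R) = 0.
Rearranging gives the reaction functions q_R = (290 - (3/2)q_E)/3 and q_E = (378 - (3/2)q_R)/3.
Substituting one into the other gives q_R = 404/9 and q_E = 932/9.
Total output Q = 1336/9, so price P = 381 - (3/2)·(1336/9) = 475/3.

158.33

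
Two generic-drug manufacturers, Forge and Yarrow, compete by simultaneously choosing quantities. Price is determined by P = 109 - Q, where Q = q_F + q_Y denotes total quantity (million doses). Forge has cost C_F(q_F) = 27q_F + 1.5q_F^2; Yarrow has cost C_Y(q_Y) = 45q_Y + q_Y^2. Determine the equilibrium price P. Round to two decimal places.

82.58

Forge's profit: π_F = (109 - Q)q_F - (27q_F + (3/2)q_F²). Setting ∂π_F/∂q_F = 0: 82 - 5q_F - (q_Y) = 0.
Yarrow's profit: π_Y = (109 - Q)q_Y - (45q_Y + q_Y²). Setting ∂π_Y/∂q_Y = 0: 64 - 4q_Y - (q_F) = 0.
Rearranging gives the reaction functions q_F = (82 - q_Y)/5 and q_Y = (64 - q_F)/4.
Solving the pair: q_F = 264/19, q_Y = 238/19.
Total output Q = 502/19, so price P = 109 - 502/19 = 1569/19.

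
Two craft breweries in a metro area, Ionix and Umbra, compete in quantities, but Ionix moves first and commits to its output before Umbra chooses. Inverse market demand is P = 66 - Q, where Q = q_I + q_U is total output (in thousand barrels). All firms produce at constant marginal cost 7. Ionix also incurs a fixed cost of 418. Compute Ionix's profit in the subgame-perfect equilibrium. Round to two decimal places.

The follower Umbra best-responds to any q_I: π_U = (66 - Q)q_U - 7q_U.
∂π_U/∂q_U = 59 - q_I - 2q_U = 0 gives the reaction function q_U = (59 - q_I)/2.
Ionix substitutes q_U(q_I) into its own profit: π_I = q_I(66 - q_I - (59 - q_I)/2) - 7q_I = (73/2 - (1/2)q_I)q_I - 7q_I.
Leader FOC: 59/2 - q_I = 0, so q_I = 59/2.
Then q_U = (59 - 59/2)/2 = 59/4.
Price P = 66 - 177/4 = 87/4.
Ionix's profit: (87/4 - 7)·(59/2) - 418 = 137/8.

17.13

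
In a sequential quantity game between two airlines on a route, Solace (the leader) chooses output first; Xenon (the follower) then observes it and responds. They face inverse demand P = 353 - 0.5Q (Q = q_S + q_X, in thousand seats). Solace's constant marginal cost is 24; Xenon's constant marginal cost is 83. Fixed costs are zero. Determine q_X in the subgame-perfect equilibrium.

Solve by backward induction. Given q_S, the follower Xenon maximises π_X = (353 - (1/2)q_S - (1/2)q_X)q_X - 83q_X.
Setting the follower's marginal profit to zero, 270 - (1/2)q_S - q_X = 0, i.e. q_X = (270 - (1/2)q_S).
The leader anticipates this reaction. Substituting into P = 353 - 0.5Q gives P = 218 - (1/4)q_S, so π_S = (218 - (1/4)q_S)q_S - 24q_S.
Maximising: ∂π_S/∂q_S = 194 - (1/2)q_S = 0, giving q_S = 388.
Then q_X = (270 - (1/2)·388) = 76.

76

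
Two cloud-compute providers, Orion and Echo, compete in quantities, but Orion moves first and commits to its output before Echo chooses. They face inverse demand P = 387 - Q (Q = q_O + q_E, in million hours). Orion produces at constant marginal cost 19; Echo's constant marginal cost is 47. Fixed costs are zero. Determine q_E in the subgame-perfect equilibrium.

Solve by backward induction. Given q_O, the follower Echo maximises π_E = (387 - q_O - q_E)q_E - 47q_E.
Setting the follower's marginal profit to zero, 340 - q_O - 2q_E = 0, i.e. q_E = (340 - q_O)/2.
Orion substitutes q_E(q_O) into its own profit: π_O = q_O(387 - q_O - (340 - q_O)/2) - 19q_O = (217 - (1/2)q_O)q_O - 19q_O.
Maximising: ∂π_O/∂q_O = 198 - q_O = 0, giving q_O = 198.
Then q_E = (340 - 198)/2 = 71.

71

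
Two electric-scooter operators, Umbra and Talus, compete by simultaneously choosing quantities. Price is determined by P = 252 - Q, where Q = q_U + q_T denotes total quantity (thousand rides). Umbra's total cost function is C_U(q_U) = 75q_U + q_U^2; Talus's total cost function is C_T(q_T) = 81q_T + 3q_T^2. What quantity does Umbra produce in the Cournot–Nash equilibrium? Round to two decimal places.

Umbra's profit: π_U = (252 - Q)q_U - (75q_U + q_U²). Setting ∂π_U/∂q_U = 0: 177 - 4q_U - (q_T) = 0.
Talus's profit: π_T = (252 - Q)q_T - (81q_T + 3q_T²). Setting ∂π_T/∂q_T = 0: 171 - 8q_T - (q_U) = 0.
So q_U = (177 - q_T)/4 and q_T = (171 - q_U)/8.
Substituting one into the other gives q_U = 1245/31 and q_T = 507/31.

40.16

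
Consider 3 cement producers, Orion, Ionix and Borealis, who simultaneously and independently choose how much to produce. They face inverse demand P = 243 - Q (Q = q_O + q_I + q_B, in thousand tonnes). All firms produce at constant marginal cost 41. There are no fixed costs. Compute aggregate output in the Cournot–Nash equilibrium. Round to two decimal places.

A representative firm's profit is π_i = q_i(243 - Q) - 41q_i.
Setting ∂π_i/∂q_i = 0 with rivals' quantities fixed: 202 - 2q_i - Σ_{j≠i} q_j = 0.
By symmetry each firm produces the same amount; substituting Σ_{j≠i} q_j = 2q_i yields q_i = 202/4 = 101/2.
Total output Q = 101/2 + 101/2 + 101/2 = 303/2.

151.50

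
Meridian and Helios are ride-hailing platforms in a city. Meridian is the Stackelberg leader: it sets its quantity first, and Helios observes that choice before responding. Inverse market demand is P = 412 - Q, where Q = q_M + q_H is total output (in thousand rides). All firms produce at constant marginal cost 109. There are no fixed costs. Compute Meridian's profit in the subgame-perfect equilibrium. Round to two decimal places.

11476.13

The follower Helios best-responds to any q_M: π_H = (412 - Q)q_H - 109q_H.
Follower FOC: 303 - q_M - 2q_H = 0, so q_H(q_M) = (303 - q_M)/2.
Meridian substitutes q_H(q_M) into its own profit: π_M = q_M(412 - q_M - (303 - q_M)/2) - 109q_M = (521/2 - (1/2)q_M)q_M - 109q_M.
The leader's first-order condition 303/2 - q_M = 0 yields q_M = 303/2.
Then q_H = (303 - 303/2)/2 = 303/4.
Price P = 412 - 909/4 = 739/4.
Meridian's profit: (739/4 - 109)·(303/2) = 11476.1250.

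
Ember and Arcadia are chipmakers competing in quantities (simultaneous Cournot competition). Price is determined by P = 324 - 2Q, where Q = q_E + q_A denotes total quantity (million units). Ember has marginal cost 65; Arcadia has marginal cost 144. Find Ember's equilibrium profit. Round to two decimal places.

Ember's profit: π_E = (324 - 2Q)q_E - (65q_E). Setting ∂π_E/∂q_E = 0: 259 - 4q_E - 2(q_A) = 0.
Arcadia's first-order condition: 180 - 4q_A - 2(q_E) = 0.
Rearranging gives the reaction functions q_E = (259 - 2q_A)/4 and q_A = (180 - 2q_E)/4.
Solving the pair: q_E = 169/3, q_A = 101/6.
Price P = 324 - 2·(439/6) = 533/3.
Ember's profit: (533/3 - 65)·(169/3) = 6346.8889.

6346.89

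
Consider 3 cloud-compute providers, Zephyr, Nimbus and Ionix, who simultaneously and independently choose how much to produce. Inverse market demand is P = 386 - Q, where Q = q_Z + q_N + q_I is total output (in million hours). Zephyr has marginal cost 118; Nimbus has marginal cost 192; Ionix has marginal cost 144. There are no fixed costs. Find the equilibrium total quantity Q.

Zephyr's profit: π_Z = (386 - Q)q_Z - (118q_Z). Setting ∂π_Z/∂q_Z = 0: 268 - 2q_Z - (q_N + q_I) = 0.
Nimbus's first-order condition: 194 - 2q_N - (q_Z + q_I) = 0.
Ionix's profit: π_I = (386 - Q)q_I - (144q_I). Setting ∂π_I/∂q_I = 0: 242 - 2q_I - (q_Z + q_N) = 0.
Adding the 3 conditions: 704 − 2Q − 2Q = 0, i.e. Q = 176.
Back-substituting: q_Z = (268 − 176) = 92, q_N = (194 − 176) = 18, q_I = (242 − 176) = 66.
Total output Q = 92 + 18 + 66 = 176.

176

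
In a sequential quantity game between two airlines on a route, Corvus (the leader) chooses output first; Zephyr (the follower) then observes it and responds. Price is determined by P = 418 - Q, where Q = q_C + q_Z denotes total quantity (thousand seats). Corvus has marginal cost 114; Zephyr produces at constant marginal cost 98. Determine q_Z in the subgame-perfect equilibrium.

88

The follower Zephyr best-responds to any q_C: π_Z = (418 - Q)q_Z - 98q_Z.
∂π_Z/∂q_Z = 320 - q_C - 2q_Z = 0 gives the reaction function q_Z = (320 - q_C)/2.
The leader anticipates this reaction. Substituting into P = 418 - Q gives P = 258 - (1/2)q_C, so π_C = (258 - (1/2)q_C)q_C - 114q_C.
Leader FOC: 144 - q_C = 0, so q_C = 144.
Then q_Z = (320 - 144)/2 = 88.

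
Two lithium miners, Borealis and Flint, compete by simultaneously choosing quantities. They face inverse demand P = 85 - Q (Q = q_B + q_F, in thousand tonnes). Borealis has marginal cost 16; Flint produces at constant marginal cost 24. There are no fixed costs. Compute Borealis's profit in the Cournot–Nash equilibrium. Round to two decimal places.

658.78

Borealis's profit: π_B = (85 - Q)q_B - (16q_B). Setting ∂π_B/∂q_B = 0: 69 - 2q_B - (q_F) = 0.
Flint's profit: π_F = (85 - Q)q_F - (24q_F). Setting ∂π_F/∂q_F = 0: 61 - 2q_F - (q_B) = 0.
So q_B = (69 - q_F)/2 and q_F = (61 - q_B)/2.
Solving the pair: q_B = 77/3, q_F = 53/3.
Price P = 85 - 130/3 = 125/3.
Borealis's profit: (125/3 - 16)·(77/3) = 658.7778.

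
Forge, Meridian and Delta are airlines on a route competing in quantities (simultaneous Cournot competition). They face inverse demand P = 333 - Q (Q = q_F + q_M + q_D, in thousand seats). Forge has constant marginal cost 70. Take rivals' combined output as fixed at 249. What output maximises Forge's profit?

With rivals' combined output fixed at 249, Forge's profit is π_F = (333 - 249 - q_F)q_F - (70q_F) = (84 - q_F)q_F - (70q_F).
∂π_F/∂q_F = 14 - 2q_F = 0, so q_F = 7.

7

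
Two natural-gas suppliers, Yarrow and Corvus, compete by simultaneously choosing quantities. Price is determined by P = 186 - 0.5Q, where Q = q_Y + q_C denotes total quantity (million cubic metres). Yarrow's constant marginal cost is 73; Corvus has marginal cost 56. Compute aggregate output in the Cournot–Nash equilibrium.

Yarrow's profit: π_Y = (186 - 0.5Q)q_Y - (73q_Y). Setting ∂π_Y/∂q_Y = 0: 113 - q_Y - (1/2)(q_C) = 0.
Corvus's first-order condition: 130 - q_C - (1/2)(q_Y) = 0.
So q_Y = (113 - (1/2)q_C) and q_C = (130 - (1/2)q_Y).
Substituting one into the other gives q_Y = 64 and q_C = 98.
Total output Q = 64 + 98 = 162.

162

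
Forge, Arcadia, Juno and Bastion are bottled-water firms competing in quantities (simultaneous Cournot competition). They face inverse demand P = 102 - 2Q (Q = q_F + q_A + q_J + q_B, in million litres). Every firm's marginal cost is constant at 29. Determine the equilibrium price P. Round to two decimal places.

43.60

A representative firm's profit is π_i = q_i(102 - 2Q) - 29q_i.
First-order condition (treating rivals' output as given): 73 - 4q_i - 2·Σ_{j≠i} q_j = 0.
By symmetry each firm produces the same amount; substituting Σ_{j≠i} q_j = 3q_i yields q_i = 73/10.
Total output Q = 146/5, so price P = 102 - 2·(146/5) = 218/5.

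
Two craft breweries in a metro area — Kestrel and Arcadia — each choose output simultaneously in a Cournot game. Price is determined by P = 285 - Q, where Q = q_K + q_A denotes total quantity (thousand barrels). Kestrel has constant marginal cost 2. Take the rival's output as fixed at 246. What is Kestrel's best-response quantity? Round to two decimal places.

18.50

With the rival's output fixed at 246, Kestrel's profit is π_K = (285 - 246 - q_K)q_K - (2q_K) = (39 - q_K)q_K - (2q_K).
∂π_K/∂q_K = 37 - 2q_K = 0, so q_K = 37/2.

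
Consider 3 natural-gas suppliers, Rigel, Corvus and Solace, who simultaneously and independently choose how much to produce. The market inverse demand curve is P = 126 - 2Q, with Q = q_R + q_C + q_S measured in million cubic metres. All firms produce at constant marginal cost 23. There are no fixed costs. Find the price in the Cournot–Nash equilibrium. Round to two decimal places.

Each firm earns π_i = (126 - 2Q)q_i - 23q_i.
Setting ∂π_i/∂q_i = 0 with rivals' quantities fixed: 103 - 4q_i - 2·Σ_{j≠i} q_j = 0.
By symmetry each firm produces the same amount; substituting Σ_{j≠i} q_j = 2q_i yields q_i = 103/8.
Total output Q = 309/8, so price P = 126 - 2·(309/8) = 195/4.

48.75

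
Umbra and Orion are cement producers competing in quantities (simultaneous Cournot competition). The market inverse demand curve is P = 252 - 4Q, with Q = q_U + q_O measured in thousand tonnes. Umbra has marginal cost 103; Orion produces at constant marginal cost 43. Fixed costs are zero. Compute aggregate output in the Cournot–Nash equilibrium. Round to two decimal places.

29.83

Umbra's profit: π_U = (252 - 4Q)q_U - (103q_U). Setting ∂π_U/∂q_U = 0: 149 - 8q_U - 4(q_O) = 0.
Orion's first-order condition: 209 - 8q_O - 4(q_U) = 0.
Best responses: q_U = (149 - 4q_O)/8, q_O = (209 - 4q_U)/8.
Solving the pair: q_U = 89/12, q_O = 269/12.
Total output Q = 89/12 + 269/12 = 179/6.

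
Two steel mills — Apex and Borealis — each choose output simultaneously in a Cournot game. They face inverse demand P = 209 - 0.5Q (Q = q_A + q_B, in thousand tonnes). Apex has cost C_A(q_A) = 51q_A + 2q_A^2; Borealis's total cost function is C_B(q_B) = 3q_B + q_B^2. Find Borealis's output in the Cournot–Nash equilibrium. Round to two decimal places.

Apex's profit: π_A = (209 - 0.5Q)q_A - (51q_A + 2q_A²). Setting ∂π_A/∂q_A = 0: 158 - 5q_A - (1/2)(q_B) = 0.
Borealis's first-order condition: 206 - 3q_B - (1/2)(q_A) = 0.
Rearranging gives the reaction functions q_A = (158 - (1/2)q_B)/5 and q_B = (206 - (1/2)q_A)/3.
Solving the pair: q_A = 1484/59, q_B = 64.4746.

64.47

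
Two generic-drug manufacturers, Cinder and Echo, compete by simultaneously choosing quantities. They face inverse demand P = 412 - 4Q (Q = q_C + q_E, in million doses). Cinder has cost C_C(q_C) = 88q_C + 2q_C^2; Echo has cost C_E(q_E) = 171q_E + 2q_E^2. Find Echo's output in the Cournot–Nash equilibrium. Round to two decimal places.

Cinder's profit: π_C = (412 - 4Q)q_C - (88q_C + 2q_C²). Setting ∂π_C/∂q_C = 0: 324 - 12q_C - 4(q_E) = 0.
Echo's first-order condition: 241 - 12q_E - 4(q_C) = 0.
Best responses: q_C = (324 - 4q_E)/12, q_E = (241 - 4q_C)/12.
Solving the pair: q_C = 731/32, q_E = 399/32.

12.47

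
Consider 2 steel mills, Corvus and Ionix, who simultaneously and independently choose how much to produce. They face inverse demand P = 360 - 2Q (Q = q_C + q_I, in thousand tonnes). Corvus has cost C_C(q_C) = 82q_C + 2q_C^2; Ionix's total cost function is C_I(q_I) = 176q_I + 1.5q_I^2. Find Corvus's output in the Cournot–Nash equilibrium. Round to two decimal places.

30.35

Corvus's profit: π_C = (360 - 2Q)q_C - (82q_C + 2q_C²). Setting ∂π_C/∂q_C = 0: 278 - 8q_C - 2(q_I) = 0.
Ionix's profit: π_I = (360 - 2Q)q_I - (176q_I + (3/2)q_I²). Setting ∂π_I/∂q_I = 0: 184 - 7q_I - 2(q_C) = 0.
So q_C = (278 - 2q_I)/8 and q_I = (184 - 2q_C)/7.
Solving the pair: q_C = 789/26, q_I = 229/13.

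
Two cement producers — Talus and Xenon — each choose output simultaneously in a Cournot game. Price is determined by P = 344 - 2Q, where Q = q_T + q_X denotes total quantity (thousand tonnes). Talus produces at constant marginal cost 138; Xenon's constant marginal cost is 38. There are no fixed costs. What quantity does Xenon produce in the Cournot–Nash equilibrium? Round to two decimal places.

Talus's profit: π_T = (344 - 2Q)q_T - (138q_T). Setting ∂π_T/∂q_T = 0: 206 - 4q_T - 2(q_X) = 0.
Xenon's first-order condition: 306 - 4q_X - 2(q_T) = 0.
Best responses: q_T = (206 - 2q_X)/4, q_X = (306 - 2q_T)/4.
Substituting one into the other gives q_T = 53/3 and q_X = 203/3.

67.67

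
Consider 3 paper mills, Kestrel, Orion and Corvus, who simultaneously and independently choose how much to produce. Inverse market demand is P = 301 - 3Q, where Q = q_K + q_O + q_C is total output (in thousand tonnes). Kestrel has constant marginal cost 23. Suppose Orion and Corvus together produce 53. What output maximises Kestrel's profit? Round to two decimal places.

19.83

With rivals' combined output fixed at 53, Kestrel's profit is π_K = (301 - 3·53 - 3q_K)q_K - (23q_K) = (142 - 3q_K)q_K - (23q_K).
∂π_K/∂q_K = 119 - 6q_K = 0, so q_K = 119/6.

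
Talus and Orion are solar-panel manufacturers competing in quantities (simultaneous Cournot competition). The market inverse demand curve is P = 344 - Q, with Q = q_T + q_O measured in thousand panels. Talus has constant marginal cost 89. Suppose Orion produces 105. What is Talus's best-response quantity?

With the rival's output fixed at 105, Talus's profit is π_T = (344 - 105 - q_T)q_T - (89q_T) = (239 - q_T)q_T - (89q_T).
∂π_T/∂q_T = 150 - 2q_T = 0, so q_T = 75.

75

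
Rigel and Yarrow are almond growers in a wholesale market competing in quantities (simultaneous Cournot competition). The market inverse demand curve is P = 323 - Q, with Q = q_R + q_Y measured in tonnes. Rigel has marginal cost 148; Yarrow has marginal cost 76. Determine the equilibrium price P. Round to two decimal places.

182.33

Rigel's profit: π_R = (323 - Q)q_R - (148q_R). Setting ∂π_R/∂q_R = 0: 175 - 2q_R - (q_Y) = 0.
Yarrow's first-order condition: 247 - 2q_Y - (q_R) = 0.
So q_R = (175 - q_Y)/2 and q_Y = (247 - q_R)/2.
Solving the pair: q_R = 103/3, q_Y = 319/3.
Total output Q = 422/3, so price P = 323 - 422/3 = 547/3.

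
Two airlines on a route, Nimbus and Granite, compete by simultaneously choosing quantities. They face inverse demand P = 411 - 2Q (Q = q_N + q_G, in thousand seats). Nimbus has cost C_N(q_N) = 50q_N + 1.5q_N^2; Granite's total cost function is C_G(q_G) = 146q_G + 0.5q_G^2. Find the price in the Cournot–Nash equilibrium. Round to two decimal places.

Nimbus's profit: π_N = (411 - 2Q)q_N - (50q_N + (3/2)q_N²). Setting ∂π_N/∂q_N = 0: 361 - 7q_N - 2(q_G) = 0.
Granite's first-order condition: 265 - 5q_G - 2(q_N) = 0.
Rearranging gives the reaction functions q_N = (361 - 2q_G)/7 and q_G = (265 - 2q_N)/5.
Solving the pair: q_N = 1275/31, q_G = 1133/31.
Total output Q = 77.6774, so price P = 411 - 2·77.6774 = 255.6452.

255.65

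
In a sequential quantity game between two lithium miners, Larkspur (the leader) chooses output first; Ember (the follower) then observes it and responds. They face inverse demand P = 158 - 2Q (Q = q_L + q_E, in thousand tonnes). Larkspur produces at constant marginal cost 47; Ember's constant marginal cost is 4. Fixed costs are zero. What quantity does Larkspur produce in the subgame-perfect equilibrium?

17

The follower Ember best-responds to any q_L: π_E = (158 - 2Q)q_E - 4q_E.
Follower FOC: 154 - 2q_L - 4q_E = 0, so q_E(q_L) = (154 - 2q_L)/4.
Larkspur substitutes q_E(q_L) into its own profit: π_L = q_L(158 - 2q_L - (154 - 2q_L)/2) - 47q_L = (81 - q_L)q_L - 47q_L.
Leader FOC: 34 - 2q_L = 0, so q_L = 17.
Then q_E = (154 - 2·17)/4 = 30.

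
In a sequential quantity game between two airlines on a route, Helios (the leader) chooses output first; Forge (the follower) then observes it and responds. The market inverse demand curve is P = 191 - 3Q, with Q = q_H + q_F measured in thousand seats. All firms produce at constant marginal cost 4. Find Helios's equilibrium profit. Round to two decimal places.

1457.04

Solve by backward induction. Given q_H, the follower Forge maximises π_F = (191 - 3q_H - 3q_F)q_F - 4q_F.
Follower FOC: 187 - 3q_H - 6q_F = 0, so q_F(q_H) = (187 - 3q_H)/6.
The leader anticipates this reaction. Substituting into P = 191 - 3Q gives P = 195/2 - (3/2)q_H, so π_H = (195/2 - (3/2)q_H)q_H - 4q_H.
Maximising: ∂π_H/∂q_H = 187/2 - 3q_H = 0, giving q_H = 187/6.
Then q_F = (187 - 3·(187/6))/6 = 187/12.
Price P = 191 - 3·(187/4) = 203/4.
Helios's profit: (203/4 - 4)·(187/6) = 1457.0417.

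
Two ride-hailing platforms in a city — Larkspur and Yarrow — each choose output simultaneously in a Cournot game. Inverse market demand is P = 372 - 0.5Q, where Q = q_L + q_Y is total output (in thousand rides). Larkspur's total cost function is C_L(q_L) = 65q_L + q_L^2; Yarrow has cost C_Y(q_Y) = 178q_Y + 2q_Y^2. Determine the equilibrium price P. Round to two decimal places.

Larkspur's profit: π_L = (372 - 0.5Q)q_L - (65q_L + q_L²). Setting ∂π_L/∂q_L = 0: 307 - 3q_L - (1/2)(q_Y) = 0.
Yarrow's first-order condition: 194 - 5q_Y - (1/2)(q_L) = 0.
Rearranging gives the reaction functions q_L = (307 - (1/2)q_Y)/3 and q_Y = (194 - (1/2)q_L)/5.
Solving the pair: q_L = 97.4915, q_Y = 1714/59.
Total output Q = 126.5424, so price P = 372 - (1/2)·126.5424 = 308.7288.

308.73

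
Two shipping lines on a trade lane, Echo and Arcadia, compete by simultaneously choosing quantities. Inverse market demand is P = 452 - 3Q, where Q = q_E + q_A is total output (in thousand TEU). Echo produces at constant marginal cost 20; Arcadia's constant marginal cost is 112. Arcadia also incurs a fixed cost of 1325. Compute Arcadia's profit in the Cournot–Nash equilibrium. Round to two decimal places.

952.93

Echo's profit: π_E = (452 - 3Q)q_E - (20q_E). Setting ∂π_E/∂q_E = 0: 432 - 6q_E - 3(q_A) = 0.
Arcadia's profit: π_A = (452 - 3Q)q_A - (112q_A). Setting ∂π_A/∂q_A = 0: 340 - 6q_A - 3(q_E) = 0.
So q_E = (432 - 3q_A)/6 and q_A = (340 - 3q_E)/6.
Solving the pair: q_E = 524/9, q_A = 248/9.
Price P = 452 - 3·(772/9) = 584/3.
Arcadia's profit: (584/3 - 112)·(248/9) - 1325 = 952.9259.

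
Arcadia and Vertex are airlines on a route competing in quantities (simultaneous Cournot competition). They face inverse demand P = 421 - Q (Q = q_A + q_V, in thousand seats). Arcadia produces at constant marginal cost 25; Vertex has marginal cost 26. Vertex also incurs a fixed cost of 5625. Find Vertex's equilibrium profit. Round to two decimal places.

11623.44

Arcadia's profit: π_A = (421 - Q)q_A - (25q_A). Setting ∂π_A/∂q_A = 0: 396 - 2q_A - (q_V) = 0.
Vertex's profit: π_V = (421 - Q)q_V - (26q_V). Setting ∂π_V/∂q_V = 0: 395 - 2q_V - (q_A) = 0.
So q_A = (396 - q_V)/2 and q_V = (395 - q_A)/2.
Substituting one into the other gives q_A = 397/3 and q_V = 394/3.
Price P = 421 - 791/3 = 472/3.
Vertex's profit: (472/3 - 26)·(394/3) - 5625 = 11623.4444.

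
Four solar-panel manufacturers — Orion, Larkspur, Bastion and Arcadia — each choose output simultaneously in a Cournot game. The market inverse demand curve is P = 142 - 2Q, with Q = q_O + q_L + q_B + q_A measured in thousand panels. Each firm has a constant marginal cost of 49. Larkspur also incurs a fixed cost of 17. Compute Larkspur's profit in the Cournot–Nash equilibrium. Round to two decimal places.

155.98

A representative firm's profit is π_i = q_i(142 - 2Q) - 49q_i.
First-order condition (treating rivals' output as given): 93 - 4q_i - 2·Σ_{j≠i} q_j = 0.
With identical firms every q_j equals q_i, so Σ_{j≠i} q_j = 3q_i and 93 = 10q_i, giving q_i = 93/10.
Price P = 142 - 2·(186/5) = 338/5.
Larkspur's profit: (338/5 - 49)·(93/10) - 17 = 155.9800.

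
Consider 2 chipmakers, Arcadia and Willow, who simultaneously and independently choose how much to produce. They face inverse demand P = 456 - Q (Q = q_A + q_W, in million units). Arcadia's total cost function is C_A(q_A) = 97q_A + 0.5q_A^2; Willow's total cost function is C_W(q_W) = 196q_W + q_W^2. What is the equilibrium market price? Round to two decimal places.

Arcadia's profit: π_A = (456 - Q)q_A - (97q_A + (1/2)q_A²). Setting ∂π_A/∂q_A = 0: 359 - 3q_A - (q_W) = 0.
Willow's first-order condition: 260 - 4q_W - (q_A) = 0.
So q_A = (359 - q_W)/3 and q_W = (260 - q_A)/4.
Solving the pair: q_A = 1176/11, q_W = 421/11.
Total output Q = 1597/11, so price P = 456 - 1597/11 = 310.8182.

310.82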